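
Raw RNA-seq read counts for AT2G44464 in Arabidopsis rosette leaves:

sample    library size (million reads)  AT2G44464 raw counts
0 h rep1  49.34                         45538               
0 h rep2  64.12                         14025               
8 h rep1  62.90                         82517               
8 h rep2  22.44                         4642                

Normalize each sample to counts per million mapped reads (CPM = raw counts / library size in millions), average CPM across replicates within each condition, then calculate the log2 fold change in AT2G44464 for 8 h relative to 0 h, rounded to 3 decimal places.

CPM(0 h rep1) = 45538 / 49.34 = 922.9428
CPM(0 h rep2) = 14025 / 64.12 = 218.7305
CPM(8 h rep1) = 82517 / 62.90 = 1311.8760
CPM(8 h rep2) = 4642 / 22.44 = 206.8627
mean CPM(0 h) = 570.8367; mean CPM(8 h) = 759.3694
Fold change = 759.3694 / 570.8367 = 1.33027
log2(1.33027) = 0.4117

0.412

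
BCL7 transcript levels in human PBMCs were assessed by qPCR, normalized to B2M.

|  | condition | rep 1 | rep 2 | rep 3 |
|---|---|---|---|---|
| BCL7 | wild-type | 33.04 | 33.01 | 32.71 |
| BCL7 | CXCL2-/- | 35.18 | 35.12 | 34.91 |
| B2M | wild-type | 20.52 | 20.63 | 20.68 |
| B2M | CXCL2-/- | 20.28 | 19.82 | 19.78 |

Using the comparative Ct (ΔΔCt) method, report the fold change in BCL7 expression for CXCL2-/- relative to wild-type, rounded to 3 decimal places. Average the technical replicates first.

Mean Ct: BCL7 wild-type 32.920; BCL7 CXCL2-/- 35.070; B2M wild-type 20.610; B2M CXCL2-/- 19.960
ΔCt(wild-type) = 32.920 − 20.610 = 12.310
ΔCt(CXCL2-/-) = 35.070 − 19.960 = 15.110
ΔΔCt = 15.110 − 12.310 = 2.800
Fold change = 2^(−2.800) = 0.1436

0.144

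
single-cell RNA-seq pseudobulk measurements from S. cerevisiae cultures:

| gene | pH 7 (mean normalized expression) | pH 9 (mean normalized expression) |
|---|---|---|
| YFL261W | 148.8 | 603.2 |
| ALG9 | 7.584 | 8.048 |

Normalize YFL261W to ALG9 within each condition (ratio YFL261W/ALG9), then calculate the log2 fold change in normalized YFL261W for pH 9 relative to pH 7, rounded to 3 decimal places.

YFL261W/ALG9 (pH 7) = 148.8 / 7.584 = 19.62
YFL261W/ALG9 (pH 9) = 603.2 / 8.048 = 74.95
Fold change = 74.95 / 19.62 = 3.8200
log2(3.8200) = 1.9336

1.934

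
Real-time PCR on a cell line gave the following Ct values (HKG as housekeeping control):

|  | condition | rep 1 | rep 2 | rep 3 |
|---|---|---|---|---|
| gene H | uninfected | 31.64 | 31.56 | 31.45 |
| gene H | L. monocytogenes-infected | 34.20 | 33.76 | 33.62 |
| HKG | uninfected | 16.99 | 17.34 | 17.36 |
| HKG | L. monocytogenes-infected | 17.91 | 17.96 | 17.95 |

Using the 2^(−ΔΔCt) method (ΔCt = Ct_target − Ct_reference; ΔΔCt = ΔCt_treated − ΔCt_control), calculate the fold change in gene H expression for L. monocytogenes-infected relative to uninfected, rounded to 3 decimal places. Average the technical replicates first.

Mean Ct: gene H uninfected 31.550; gene H L. monocytogenes-infected 33.860; HKG uninfected 17.230; HKG L. monocytogenes-infected 17.940
ΔCt(uninfected) = 31.550 − 17.230 = 14.320
ΔCt(L. monocytogenes-infected) = 33.860 − 17.940 = 15.920
ΔΔCt = 15.920 − 14.320 = 1.600
Fold change = 2^(−1.600) = 0.3299

0.330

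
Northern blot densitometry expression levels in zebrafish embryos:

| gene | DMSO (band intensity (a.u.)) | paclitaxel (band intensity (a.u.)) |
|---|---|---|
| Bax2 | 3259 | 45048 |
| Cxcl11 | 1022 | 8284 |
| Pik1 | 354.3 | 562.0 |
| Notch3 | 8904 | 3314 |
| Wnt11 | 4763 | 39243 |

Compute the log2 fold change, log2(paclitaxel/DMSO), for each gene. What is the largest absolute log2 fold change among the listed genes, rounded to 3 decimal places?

3.789

log2(45048/3259) = 3.789  (Bax2)
log2(8284/1022) = 3.019  (Cxcl11)
log2(562.0/354.3) = 0.666  (Pik1)
log2(3314/8904) = -1.426  (Notch3)
log2(39243/4763) = 3.042  (Wnt11)
The largest magnitude belongs to Bax2.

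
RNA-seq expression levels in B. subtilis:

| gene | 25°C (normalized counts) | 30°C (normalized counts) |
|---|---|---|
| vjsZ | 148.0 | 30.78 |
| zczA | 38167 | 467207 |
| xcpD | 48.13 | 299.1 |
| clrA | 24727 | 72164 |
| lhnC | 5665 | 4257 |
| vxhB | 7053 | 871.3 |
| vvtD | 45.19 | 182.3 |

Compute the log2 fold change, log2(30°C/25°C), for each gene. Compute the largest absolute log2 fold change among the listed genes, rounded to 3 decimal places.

log2(30.78/148.0) = -2.266  (vjsZ)
log2(467207/38167) = 3.614  (zczA)
log2(299.1/48.13) = 2.636  (xcpD)
log2(72164/24727) = 1.545  (clrA)
log2(4257/5665) = -0.412  (lhnC)
log2(871.3/7053) = -3.017  (vxhB)
log2(182.3/45.19) = 2.012  (vvtD)
The largest magnitude belongs to zczA.

3.614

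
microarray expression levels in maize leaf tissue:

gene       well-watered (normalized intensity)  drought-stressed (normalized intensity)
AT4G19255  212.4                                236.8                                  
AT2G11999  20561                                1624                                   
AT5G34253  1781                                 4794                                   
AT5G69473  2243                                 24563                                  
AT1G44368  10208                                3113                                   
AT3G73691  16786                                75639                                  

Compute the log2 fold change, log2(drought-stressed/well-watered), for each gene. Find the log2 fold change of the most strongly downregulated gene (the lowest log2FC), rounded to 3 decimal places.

log2(236.8/212.4) = 0.157  (AT4G19255)
log2(1624/20561) = -3.662  (AT2G11999)
log2(4794/1781) = 1.429  (AT5G34253)
log2(24563/2243) = 3.453  (AT5G69473)
log2(3113/10208) = -1.713  (AT1G44368)
log2(75639/16786) = 2.172  (AT3G73691)
AT2G11999 is most strongly downregulated.

-3.662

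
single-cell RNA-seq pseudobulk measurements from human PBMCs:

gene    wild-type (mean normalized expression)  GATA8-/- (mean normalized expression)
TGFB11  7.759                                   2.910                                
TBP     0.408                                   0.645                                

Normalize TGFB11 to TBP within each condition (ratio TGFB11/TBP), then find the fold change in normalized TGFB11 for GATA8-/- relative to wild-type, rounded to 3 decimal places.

0.237

TGFB11/TBP (wild-type) = 7.759 / 0.408 = 19.017
TGFB11/TBP (GATA8-/-) = 2.910 / 0.645 = 4.5116
Fold change = 4.5116 / 19.017 = 0.2372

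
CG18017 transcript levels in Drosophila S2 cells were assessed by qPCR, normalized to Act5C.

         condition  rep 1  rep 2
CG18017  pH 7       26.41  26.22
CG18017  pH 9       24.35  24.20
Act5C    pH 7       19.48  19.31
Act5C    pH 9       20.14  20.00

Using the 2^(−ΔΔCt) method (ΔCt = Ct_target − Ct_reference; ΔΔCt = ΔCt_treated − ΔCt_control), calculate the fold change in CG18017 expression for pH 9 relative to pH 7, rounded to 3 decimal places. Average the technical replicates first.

Mean Ct: CG18017 pH 7 26.315; CG18017 pH 9 24.275; Act5C pH 7 19.395; Act5C pH 9 20.070
ΔCt(pH 7) = 26.315 − 19.395 = 6.920
ΔCt(pH 9) = 24.275 − 20.070 = 4.205
ΔΔCt = 4.205 − 6.920 = -2.715
Fold change = 2^(−(-2.715)) = 2^2.715 = 6.5659

6.566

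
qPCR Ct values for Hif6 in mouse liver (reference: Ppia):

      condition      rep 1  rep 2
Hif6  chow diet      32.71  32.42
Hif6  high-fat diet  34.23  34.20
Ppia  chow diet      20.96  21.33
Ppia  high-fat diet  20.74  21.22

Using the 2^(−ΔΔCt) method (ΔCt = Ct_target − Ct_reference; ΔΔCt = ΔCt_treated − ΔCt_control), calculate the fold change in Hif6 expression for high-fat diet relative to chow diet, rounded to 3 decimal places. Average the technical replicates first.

Mean Ct: Hif6 chow diet 32.565; Hif6 high-fat diet 34.215; Ppia chow diet 21.145; Ppia high-fat diet 20.980
ΔCt(chow diet) = 32.565 − 21.145 = 11.420
ΔCt(high-fat diet) = 34.215 − 20.980 = 13.235
ΔΔCt = 13.235 − 11.420 = 1.815
Fold change = 2^(−1.815) = 0.2842

0.284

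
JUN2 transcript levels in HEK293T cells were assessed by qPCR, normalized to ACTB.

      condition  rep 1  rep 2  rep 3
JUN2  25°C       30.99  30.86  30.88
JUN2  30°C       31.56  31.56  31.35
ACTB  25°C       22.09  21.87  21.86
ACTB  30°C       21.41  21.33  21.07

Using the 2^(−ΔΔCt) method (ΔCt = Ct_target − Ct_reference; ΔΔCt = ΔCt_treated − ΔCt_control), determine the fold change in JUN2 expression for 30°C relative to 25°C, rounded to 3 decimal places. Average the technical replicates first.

Mean Ct: JUN2 25°C 30.910; JUN2 30°C 31.490; ACTB 25°C 21.940; ACTB 30°C 21.270
ΔCt(25°C) = 30.910 − 21.940 = 8.970
ΔCt(30°C) = 31.490 − 21.270 = 10.220
ΔΔCt = 10.220 − 8.970 = 1.250
Fold change = 2^(−1.250) = 0.4204

0.420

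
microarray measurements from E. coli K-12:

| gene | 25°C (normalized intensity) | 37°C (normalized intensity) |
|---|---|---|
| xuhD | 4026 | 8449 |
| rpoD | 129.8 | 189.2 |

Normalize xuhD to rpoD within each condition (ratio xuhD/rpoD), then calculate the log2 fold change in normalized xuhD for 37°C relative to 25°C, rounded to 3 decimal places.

0.526

xuhD/rpoD (25°C) = 4026 / 129.8 = 31.017
xuhD/rpoD (37°C) = 8449 / 189.2 = 44.656
Fold change = 44.656 / 31.017 = 1.4397
log2(1.4397) = 0.5258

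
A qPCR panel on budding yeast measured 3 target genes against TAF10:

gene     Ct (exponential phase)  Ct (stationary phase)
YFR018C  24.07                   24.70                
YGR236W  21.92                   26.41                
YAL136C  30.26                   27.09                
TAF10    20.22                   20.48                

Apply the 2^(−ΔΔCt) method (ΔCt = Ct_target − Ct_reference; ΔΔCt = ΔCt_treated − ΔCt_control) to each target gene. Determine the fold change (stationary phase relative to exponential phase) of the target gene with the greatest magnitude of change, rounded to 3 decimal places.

YFR018C: ΔΔCt = (24.70−20.48) − (24.07−20.22) = 4.22 − 3.85 = 0.37; fold change = 2^-0.37 = 0.774
YGR236W: ΔΔCt = (26.41−20.48) − (21.92−20.22) = 5.93 − 1.70 = 4.23; fold change = 2^-4.23 = 0.053
YAL136C: ΔΔCt = (27.09−20.48) − (30.26−20.22) = 6.61 − 10.04 = -3.43; fold change = 2^3.43 = 10.778
YGR236W has the largest |ΔΔCt| = 4.23.

0.053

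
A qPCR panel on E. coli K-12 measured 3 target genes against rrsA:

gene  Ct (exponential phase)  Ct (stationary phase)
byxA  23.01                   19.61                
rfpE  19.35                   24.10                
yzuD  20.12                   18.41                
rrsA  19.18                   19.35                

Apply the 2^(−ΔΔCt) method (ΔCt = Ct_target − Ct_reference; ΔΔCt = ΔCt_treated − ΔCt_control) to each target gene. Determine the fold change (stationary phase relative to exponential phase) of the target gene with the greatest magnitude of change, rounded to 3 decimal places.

byxA: ΔΔCt = (19.61−19.35) − (23.01−19.18) = 0.26 − 3.83 = -3.57; fold change = 2^3.57 = 11.876
rfpE: ΔΔCt = (24.10−19.35) − (19.35−19.18) = 4.75 − 0.17 = 4.58; fold change = 2^-4.58 = 0.042
yzuD: ΔΔCt = (18.41−19.35) − (20.12−19.18) = -0.94 − 0.94 = -1.88; fold change = 2^1.88 = 3.681
rfpE has the largest |ΔΔCt| = 4.58.

0.042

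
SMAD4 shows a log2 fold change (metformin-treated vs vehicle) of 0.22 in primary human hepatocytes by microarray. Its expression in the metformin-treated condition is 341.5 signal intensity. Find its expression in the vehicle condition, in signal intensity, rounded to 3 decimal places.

293.200

Fold change = 2^(0.22) = 1.1647
vehicle expression = 341.5 / 1.1647 = 293.200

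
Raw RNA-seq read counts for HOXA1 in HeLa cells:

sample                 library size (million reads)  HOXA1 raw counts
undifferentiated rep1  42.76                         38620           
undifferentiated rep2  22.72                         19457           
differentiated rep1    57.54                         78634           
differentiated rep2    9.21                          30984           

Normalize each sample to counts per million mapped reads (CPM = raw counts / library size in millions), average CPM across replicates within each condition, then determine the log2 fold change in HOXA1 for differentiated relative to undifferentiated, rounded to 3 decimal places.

1.427

CPM(undifferentiated rep1) = 38620 / 42.76 = 903.1805
CPM(undifferentiated rep2) = 19457 / 22.72 = 856.3820
CPM(differentiated rep1) = 78634 / 57.54 = 1366.5971
CPM(differentiated rep2) = 30984 / 9.21 = 3364.1694
mean CPM(undifferentiated) = 879.7813; mean CPM(differentiated) = 2365.3833
Fold change = 2365.3833 / 879.7813 = 2.68860
log2(2.68860) = 1.4269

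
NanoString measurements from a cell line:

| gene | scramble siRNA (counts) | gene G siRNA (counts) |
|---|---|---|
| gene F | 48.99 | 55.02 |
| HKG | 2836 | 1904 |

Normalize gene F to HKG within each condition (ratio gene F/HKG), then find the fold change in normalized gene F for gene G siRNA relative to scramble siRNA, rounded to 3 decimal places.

gene F/HKG (scramble siRNA) = 48.99 / 2836 = 0.017274
gene F/HKG (gene G siRNA) = 55.02 / 1904 = 0.028897
Fold change = 0.028897 / 0.017274 = 1.6728

1.673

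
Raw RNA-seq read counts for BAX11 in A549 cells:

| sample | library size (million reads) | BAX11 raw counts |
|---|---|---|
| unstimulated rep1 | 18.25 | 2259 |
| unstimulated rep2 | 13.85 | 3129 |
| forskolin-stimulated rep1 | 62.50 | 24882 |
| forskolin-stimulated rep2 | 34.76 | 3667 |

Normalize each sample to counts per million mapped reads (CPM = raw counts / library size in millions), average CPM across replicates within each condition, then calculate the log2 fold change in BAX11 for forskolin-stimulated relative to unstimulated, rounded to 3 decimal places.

CPM(unstimulated rep1) = 2259 / 18.25 = 123.7808
CPM(unstimulated rep2) = 3129 / 13.85 = 225.9206
CPM(forskolin-stimulated rep1) = 24882 / 62.50 = 398.1120
CPM(forskolin-stimulated rep2) = 3667 / 34.76 = 105.4948
mean CPM(unstimulated) = 174.8507; mean CPM(forskolin-stimulated) = 251.8034
Fold change = 251.8034 / 174.8507 = 1.44011
log2(1.44011) = 0.5262

0.526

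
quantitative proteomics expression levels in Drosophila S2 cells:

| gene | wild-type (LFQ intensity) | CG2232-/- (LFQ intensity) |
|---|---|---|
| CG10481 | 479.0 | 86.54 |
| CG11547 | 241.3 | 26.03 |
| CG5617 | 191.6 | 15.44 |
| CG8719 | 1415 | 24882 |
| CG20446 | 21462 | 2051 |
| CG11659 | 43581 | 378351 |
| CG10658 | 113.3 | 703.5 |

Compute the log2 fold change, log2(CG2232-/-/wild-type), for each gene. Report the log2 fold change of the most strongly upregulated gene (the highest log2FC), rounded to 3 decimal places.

log2(86.54/479.0) = -2.469  (CG10481)
log2(26.03/241.3) = -3.213  (CG11547)
log2(15.44/191.6) = -3.633  (CG5617)
log2(24882/1415) = 4.136  (CG8719)
log2(2051/21462) = -3.387  (CG20446)
log2(378351/43581) = 3.118  (CG11659)
log2(703.5/113.3) = 2.634  (CG10658)
CG8719 is most strongly upregulated.

4.136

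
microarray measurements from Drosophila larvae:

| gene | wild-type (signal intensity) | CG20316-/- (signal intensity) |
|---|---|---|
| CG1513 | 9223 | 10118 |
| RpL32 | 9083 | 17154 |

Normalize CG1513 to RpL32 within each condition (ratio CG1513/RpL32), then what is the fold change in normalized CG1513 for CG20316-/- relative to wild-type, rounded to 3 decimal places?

0.581

CG1513/RpL32 (wild-type) = 9223 / 9083 = 1.0154
CG1513/RpL32 (CG20316-/-) = 10118 / 17154 = 0.58983
Fold change = 0.58983 / 1.0154 = 0.5809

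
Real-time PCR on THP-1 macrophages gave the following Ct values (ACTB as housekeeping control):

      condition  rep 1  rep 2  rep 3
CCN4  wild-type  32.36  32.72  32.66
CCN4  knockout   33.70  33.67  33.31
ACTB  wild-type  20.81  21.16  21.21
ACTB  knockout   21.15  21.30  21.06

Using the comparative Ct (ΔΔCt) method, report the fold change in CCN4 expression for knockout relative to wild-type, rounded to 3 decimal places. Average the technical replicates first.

0.547

Mean Ct: CCN4 wild-type 32.580; CCN4 knockout 33.560; ACTB wild-type 21.060; ACTB knockout 21.170
ΔCt(wild-type) = 32.580 − 21.060 = 11.520
ΔCt(knockout) = 33.560 − 21.170 = 12.390
ΔΔCt = 12.390 − 11.520 = 0.870
Fold change = 2^(−0.870) = 0.5471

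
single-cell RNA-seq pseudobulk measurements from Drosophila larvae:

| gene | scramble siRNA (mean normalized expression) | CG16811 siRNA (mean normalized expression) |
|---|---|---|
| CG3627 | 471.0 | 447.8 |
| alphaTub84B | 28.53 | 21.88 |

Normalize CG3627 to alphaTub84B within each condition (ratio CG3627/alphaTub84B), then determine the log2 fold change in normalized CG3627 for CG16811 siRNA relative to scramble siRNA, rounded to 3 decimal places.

CG3627/alphaTub84B (scramble siRNA) = 471.0 / 28.53 = 16.509
CG3627/alphaTub84B (CG16811 siRNA) = 447.8 / 21.88 = 20.466
Fold change = 20.466 / 16.509 = 1.2397
log2(1.2397) = 0.3100

0.310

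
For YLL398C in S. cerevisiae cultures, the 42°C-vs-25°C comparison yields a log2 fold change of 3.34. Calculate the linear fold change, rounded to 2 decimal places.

Fold change = 2^(3.34) = 10.126

10.13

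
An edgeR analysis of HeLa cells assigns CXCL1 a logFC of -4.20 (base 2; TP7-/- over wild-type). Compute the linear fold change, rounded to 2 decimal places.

0.05

Fold change = 2^(-4.20) = 0.054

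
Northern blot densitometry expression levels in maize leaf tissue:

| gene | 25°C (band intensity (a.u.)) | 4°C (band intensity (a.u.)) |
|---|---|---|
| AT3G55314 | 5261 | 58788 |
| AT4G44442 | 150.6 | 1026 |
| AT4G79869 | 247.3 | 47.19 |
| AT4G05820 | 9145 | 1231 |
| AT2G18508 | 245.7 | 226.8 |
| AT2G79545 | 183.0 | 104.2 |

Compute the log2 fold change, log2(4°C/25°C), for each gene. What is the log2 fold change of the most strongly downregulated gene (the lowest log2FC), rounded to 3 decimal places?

-2.893

log2(58788/5261) = 3.482  (AT3G55314)
log2(1026/150.6) = 2.768  (AT4G44442)
log2(47.19/247.3) = -2.390  (AT4G79869)
log2(1231/9145) = -2.893  (AT4G05820)
log2(226.8/245.7) = -0.115  (AT2G18508)
log2(104.2/183.0) = -0.812  (AT2G79545)
AT4G05820 is most strongly downregulated.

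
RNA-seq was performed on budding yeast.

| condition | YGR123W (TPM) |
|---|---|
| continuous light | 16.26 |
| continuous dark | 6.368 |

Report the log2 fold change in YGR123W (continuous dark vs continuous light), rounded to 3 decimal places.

Fold change = 6.368 / 16.26 = 0.3916
log2(0.3916) = -1.3524

-1.352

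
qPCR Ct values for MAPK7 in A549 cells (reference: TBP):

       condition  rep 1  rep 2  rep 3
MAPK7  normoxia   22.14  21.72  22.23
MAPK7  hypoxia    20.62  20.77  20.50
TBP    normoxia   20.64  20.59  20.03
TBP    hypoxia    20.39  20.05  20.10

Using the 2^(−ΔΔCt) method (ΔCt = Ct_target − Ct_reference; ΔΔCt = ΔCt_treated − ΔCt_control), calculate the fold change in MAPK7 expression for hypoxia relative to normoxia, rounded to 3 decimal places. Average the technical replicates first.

Mean Ct: MAPK7 normoxia 22.030; MAPK7 hypoxia 20.630; TBP normoxia 20.420; TBP hypoxia 20.180
ΔCt(normoxia) = 22.030 − 20.420 = 1.610
ΔCt(hypoxia) = 20.630 − 20.180 = 0.450
ΔΔCt = 0.450 − 1.610 = -1.160
Fold change = 2^(−(-1.160)) = 2^1.160 = 2.2346

2.235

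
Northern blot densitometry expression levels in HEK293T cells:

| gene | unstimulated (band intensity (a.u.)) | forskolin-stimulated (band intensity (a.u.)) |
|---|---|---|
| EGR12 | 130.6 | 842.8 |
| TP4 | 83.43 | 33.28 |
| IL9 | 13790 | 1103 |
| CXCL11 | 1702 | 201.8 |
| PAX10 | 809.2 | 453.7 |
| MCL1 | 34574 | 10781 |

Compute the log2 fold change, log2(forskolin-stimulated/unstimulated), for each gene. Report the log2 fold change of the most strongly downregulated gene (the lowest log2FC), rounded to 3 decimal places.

-3.644

log2(842.8/130.6) = 2.690  (EGR12)
log2(33.28/83.43) = -1.326  (TP4)
log2(1103/13790) = -3.644  (IL9)
log2(201.8/1702) = -3.076  (CXCL11)
log2(453.7/809.2) = -0.835  (PAX10)
log2(10781/34574) = -1.681  (MCL1)
IL9 is most strongly downregulated.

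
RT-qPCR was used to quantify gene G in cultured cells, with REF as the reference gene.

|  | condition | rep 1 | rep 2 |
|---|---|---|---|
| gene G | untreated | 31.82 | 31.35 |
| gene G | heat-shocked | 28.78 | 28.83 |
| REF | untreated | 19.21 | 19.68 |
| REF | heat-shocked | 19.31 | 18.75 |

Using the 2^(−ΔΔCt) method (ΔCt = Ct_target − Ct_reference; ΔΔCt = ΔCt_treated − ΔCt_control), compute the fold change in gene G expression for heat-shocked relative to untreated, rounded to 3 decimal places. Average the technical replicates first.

Mean Ct: gene G untreated 31.585; gene G heat-shocked 28.805; REF untreated 19.445; REF heat-shocked 19.030
ΔCt(untreated) = 31.585 − 19.445 = 12.140
ΔCt(heat-shocked) = 28.805 − 19.030 = 9.775
ΔΔCt = 9.775 − 12.140 = -2.365
Fold change = 2^(−(-2.365)) = 2^2.365 = 5.1515

5.152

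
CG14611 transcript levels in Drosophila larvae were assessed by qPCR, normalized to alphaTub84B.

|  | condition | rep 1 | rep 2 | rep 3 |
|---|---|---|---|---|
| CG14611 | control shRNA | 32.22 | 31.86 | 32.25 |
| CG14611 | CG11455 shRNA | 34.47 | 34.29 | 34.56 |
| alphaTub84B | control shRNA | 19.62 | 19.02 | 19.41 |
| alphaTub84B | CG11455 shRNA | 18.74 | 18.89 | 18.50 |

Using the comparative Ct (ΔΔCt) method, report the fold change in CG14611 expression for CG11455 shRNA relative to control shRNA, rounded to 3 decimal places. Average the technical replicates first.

0.128

Mean Ct: CG14611 control shRNA 32.110; CG14611 CG11455 shRNA 34.440; alphaTub84B control shRNA 19.350; alphaTub84B CG11455 shRNA 18.710
ΔCt(control shRNA) = 32.110 − 19.350 = 12.760
ΔCt(CG11455 shRNA) = 34.440 − 18.710 = 15.730
ΔΔCt = 15.730 − 12.760 = 2.970
Fold change = 2^(−2.970) = 0.1276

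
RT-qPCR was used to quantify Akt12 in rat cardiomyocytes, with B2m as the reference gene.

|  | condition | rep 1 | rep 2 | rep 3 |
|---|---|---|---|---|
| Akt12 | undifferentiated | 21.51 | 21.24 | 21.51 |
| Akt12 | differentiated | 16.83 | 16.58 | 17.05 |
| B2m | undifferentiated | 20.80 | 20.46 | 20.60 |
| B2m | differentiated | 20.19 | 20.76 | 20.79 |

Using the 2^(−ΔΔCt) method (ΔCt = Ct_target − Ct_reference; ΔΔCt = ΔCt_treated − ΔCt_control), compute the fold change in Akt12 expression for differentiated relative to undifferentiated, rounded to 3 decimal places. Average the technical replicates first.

23.588

Mean Ct: Akt12 undifferentiated 21.420; Akt12 differentiated 16.820; B2m undifferentiated 20.620; B2m differentiated 20.580
ΔCt(undifferentiated) = 21.420 − 20.620 = 0.800
ΔCt(differentiated) = 16.820 − 20.580 = -3.760
ΔΔCt = -3.760 − 0.800 = -4.560
Fold change = 2^(−(-4.560)) = 2^4.560 = 23.5883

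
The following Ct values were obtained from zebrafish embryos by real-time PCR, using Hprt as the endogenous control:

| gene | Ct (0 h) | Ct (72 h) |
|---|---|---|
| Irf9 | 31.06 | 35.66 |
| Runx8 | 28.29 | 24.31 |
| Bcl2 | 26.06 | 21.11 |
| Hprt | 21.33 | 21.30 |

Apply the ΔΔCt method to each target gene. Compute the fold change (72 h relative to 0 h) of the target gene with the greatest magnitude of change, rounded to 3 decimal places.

30.274

Irf9: ΔΔCt = (35.66−21.30) − (31.06−21.33) = 14.36 − 9.73 = 4.63; fold change = 2^-4.63 = 0.040
Runx8: ΔΔCt = (24.31−21.30) − (28.29−21.33) = 3.01 − 6.96 = -3.95; fold change = 2^3.95 = 15.455
Bcl2: ΔΔCt = (21.11−21.30) − (26.06−21.33) = -0.19 − 4.73 = -4.92; fold change = 2^4.92 = 30.274
Bcl2 has the largest |ΔΔCt| = 4.92.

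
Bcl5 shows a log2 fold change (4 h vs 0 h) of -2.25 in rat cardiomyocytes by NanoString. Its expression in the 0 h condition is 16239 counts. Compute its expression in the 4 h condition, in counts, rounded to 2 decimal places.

Fold change = 2^(-2.25) = 0.2102
4 h expression = 16239 × 0.2102 = 3413.83

3413.83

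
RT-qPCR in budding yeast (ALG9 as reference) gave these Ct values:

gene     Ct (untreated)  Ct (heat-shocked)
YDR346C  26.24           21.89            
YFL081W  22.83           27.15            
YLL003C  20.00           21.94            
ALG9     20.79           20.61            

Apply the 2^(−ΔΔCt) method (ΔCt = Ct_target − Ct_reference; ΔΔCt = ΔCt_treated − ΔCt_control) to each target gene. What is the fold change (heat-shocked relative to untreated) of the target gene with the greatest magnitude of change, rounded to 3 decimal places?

0.044

YDR346C: ΔΔCt = (21.89−20.61) − (26.24−20.79) = 1.28 − 5.45 = -4.17; fold change = 2^4.17 = 18.001
YFL081W: ΔΔCt = (27.15−20.61) − (22.83−20.79) = 6.54 − 2.04 = 4.50; fold change = 2^-4.50 = 0.044
YLL003C: ΔΔCt = (21.94−20.61) − (20.00−20.79) = 1.33 − (-0.79) = 2.12; fold change = 2^-2.12 = 0.230
YFL081W has the largest |ΔΔCt| = 4.50.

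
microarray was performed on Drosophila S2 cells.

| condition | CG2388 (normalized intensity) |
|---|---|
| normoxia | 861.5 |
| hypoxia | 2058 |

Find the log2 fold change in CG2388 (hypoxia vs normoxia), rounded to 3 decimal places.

Fold change = 2058 / 861.5 = 2.3889
log2(2.3889) = 1.2563

1.256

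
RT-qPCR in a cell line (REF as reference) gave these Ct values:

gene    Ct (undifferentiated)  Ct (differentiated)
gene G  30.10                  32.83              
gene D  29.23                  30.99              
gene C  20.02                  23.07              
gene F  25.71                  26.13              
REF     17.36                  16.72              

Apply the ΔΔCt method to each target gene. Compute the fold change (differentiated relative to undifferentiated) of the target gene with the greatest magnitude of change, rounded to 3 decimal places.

gene G: ΔΔCt = (32.83−16.72) − (30.10−17.36) = 16.11 − 12.74 = 3.37; fold change = 2^-3.37 = 0.097
gene D: ΔΔCt = (30.99−16.72) − (29.23−17.36) = 14.27 − 11.87 = 2.40; fold change = 2^-2.40 = 0.189
gene C: ΔΔCt = (23.07−16.72) − (20.02−17.36) = 6.35 − 2.66 = 3.69; fold change = 2^-3.69 = 0.077
gene F: ΔΔCt = (26.13−16.72) − (25.71−17.36) = 9.41 − 8.35 = 1.06; fold change = 2^-1.06 = 0.480
gene C has the largest |ΔΔCt| = 3.69.

0.077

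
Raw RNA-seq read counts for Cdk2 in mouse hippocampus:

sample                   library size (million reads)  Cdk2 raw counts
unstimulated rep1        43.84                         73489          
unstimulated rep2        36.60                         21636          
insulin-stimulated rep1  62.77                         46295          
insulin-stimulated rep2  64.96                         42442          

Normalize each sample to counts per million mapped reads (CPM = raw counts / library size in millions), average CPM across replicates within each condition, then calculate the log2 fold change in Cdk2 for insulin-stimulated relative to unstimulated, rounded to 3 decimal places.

CPM(unstimulated rep1) = 73489 / 43.84 = 1676.3002
CPM(unstimulated rep2) = 21636 / 36.60 = 591.1475
CPM(insulin-stimulated rep1) = 46295 / 62.77 = 737.5339
CPM(insulin-stimulated rep2) = 42442 / 64.96 = 653.3559
mean CPM(unstimulated) = 1133.7239; mean CPM(insulin-stimulated) = 695.4449
Fold change = 695.4449 / 1133.7239 = 0.61342
log2(0.61342) = -0.7051

-0.705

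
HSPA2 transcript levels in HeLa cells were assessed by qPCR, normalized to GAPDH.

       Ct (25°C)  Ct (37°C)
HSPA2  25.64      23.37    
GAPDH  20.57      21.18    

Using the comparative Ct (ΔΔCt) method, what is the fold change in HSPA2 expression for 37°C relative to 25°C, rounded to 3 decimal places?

7.362

ΔCt(25°C) = 25.640 − 20.570 = 5.070
ΔCt(37°C) = 23.370 − 21.180 = 2.190
ΔΔCt = 2.190 − 5.070 = -2.880
Fold change = 2^(−(-2.880)) = 2^2.880 = 7.3615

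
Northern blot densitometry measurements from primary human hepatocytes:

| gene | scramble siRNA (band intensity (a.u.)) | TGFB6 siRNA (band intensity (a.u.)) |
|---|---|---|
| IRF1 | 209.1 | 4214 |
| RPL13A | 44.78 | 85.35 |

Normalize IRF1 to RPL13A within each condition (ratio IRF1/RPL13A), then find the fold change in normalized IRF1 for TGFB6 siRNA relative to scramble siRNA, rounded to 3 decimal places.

10.574

IRF1/RPL13A (scramble siRNA) = 209.1 / 44.78 = 4.6695
IRF1/RPL13A (TGFB6 siRNA) = 4214 / 85.35 = 49.373
Fold change = 49.373 / 4.6695 = 10.5736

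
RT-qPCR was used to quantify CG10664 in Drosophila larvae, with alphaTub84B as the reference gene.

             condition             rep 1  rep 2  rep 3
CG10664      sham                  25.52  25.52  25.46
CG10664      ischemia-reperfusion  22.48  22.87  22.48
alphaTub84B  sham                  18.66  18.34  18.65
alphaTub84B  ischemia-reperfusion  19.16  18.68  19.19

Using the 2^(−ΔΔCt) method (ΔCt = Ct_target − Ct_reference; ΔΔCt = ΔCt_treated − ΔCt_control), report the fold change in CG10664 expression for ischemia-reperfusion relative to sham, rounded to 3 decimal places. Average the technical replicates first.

Mean Ct: CG10664 sham 25.500; CG10664 ischemia-reperfusion 22.610; alphaTub84B sham 18.550; alphaTub84B ischemia-reperfusion 19.010
ΔCt(sham) = 25.500 − 18.550 = 6.950
ΔCt(ischemia-reperfusion) = 22.610 − 19.010 = 3.600
ΔΔCt = 3.600 − 6.950 = -3.350
Fold change = 2^(−(-3.350)) = 2^3.350 = 10.1965

10.196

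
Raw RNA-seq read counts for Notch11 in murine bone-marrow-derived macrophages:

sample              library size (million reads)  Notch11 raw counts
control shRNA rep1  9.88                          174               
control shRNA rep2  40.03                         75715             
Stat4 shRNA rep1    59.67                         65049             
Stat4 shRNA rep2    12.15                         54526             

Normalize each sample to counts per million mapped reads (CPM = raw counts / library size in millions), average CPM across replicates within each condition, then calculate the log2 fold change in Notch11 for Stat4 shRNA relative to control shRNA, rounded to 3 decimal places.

CPM(control shRNA rep1) = 174 / 9.88 = 17.6113
CPM(control shRNA rep2) = 75715 / 40.03 = 1891.4564
CPM(Stat4 shRNA rep1) = 65049 / 59.67 = 1090.1458
CPM(Stat4 shRNA rep2) = 54526 / 12.15 = 4487.7366
mean CPM(control shRNA) = 954.5339; mean CPM(Stat4 shRNA) = 2788.9412
Fold change = 2788.9412 / 954.5339 = 2.92178
log2(2.92178) = 1.5468

1.547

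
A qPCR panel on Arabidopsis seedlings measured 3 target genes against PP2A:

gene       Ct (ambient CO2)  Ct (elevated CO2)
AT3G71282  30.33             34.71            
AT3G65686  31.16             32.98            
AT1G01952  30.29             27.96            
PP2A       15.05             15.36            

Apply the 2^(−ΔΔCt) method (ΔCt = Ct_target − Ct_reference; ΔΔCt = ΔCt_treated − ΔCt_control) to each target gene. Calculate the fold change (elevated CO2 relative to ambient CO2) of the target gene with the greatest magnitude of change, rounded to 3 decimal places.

0.060

AT3G71282: ΔΔCt = (34.71−15.36) − (30.33−15.05) = 19.35 − 15.28 = 4.07; fold change = 2^-4.07 = 0.060
AT3G65686: ΔΔCt = (32.98−15.36) − (31.16−15.05) = 17.62 − 16.11 = 1.51; fold change = 2^-1.51 = 0.351
AT1G01952: ΔΔCt = (27.96−15.36) − (30.29−15.05) = 12.60 − 15.24 = -2.64; fold change = 2^2.64 = 6.233
AT3G71282 has the largest |ΔΔCt| = 4.07.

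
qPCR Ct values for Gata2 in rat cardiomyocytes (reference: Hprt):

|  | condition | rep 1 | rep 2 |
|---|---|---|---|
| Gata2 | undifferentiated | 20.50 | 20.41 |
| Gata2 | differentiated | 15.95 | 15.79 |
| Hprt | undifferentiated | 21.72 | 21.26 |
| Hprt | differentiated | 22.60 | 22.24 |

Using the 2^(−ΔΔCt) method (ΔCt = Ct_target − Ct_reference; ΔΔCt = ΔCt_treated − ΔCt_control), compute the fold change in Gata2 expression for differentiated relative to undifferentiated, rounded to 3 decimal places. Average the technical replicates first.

45.728

Mean Ct: Gata2 undifferentiated 20.455; Gata2 differentiated 15.870; Hprt undifferentiated 21.490; Hprt differentiated 22.420
ΔCt(undifferentiated) = 20.455 − 21.490 = -1.035
ΔCt(differentiated) = 15.870 − 22.420 = -6.550
ΔΔCt = -6.550 − (-1.035) = -5.515
Fold change = 2^(−(-5.515)) = 2^5.515 = 45.7278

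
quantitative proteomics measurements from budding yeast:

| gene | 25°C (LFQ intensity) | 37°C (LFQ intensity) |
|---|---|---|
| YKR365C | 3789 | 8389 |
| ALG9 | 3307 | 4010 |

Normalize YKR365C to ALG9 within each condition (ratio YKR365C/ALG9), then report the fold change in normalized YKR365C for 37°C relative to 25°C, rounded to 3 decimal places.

1.826

YKR365C/ALG9 (25°C) = 3789 / 3307 = 1.1458
YKR365C/ALG9 (37°C) = 8389 / 4010 = 2.092
Fold change = 2.092 / 1.1458 = 1.8259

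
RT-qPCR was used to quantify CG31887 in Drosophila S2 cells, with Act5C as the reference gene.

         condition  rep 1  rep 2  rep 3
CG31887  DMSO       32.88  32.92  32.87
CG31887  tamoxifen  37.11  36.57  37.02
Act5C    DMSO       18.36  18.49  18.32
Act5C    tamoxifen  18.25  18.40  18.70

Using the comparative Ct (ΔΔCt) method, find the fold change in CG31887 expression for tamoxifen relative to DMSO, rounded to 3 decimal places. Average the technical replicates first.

0.065

Mean Ct: CG31887 DMSO 32.890; CG31887 tamoxifen 36.900; Act5C DMSO 18.390; Act5C tamoxifen 18.450
ΔCt(DMSO) = 32.890 − 18.390 = 14.500
ΔCt(tamoxifen) = 36.900 − 18.450 = 18.450
ΔΔCt = 18.450 − 14.500 = 3.950
Fold change = 2^(−3.950) = 0.0647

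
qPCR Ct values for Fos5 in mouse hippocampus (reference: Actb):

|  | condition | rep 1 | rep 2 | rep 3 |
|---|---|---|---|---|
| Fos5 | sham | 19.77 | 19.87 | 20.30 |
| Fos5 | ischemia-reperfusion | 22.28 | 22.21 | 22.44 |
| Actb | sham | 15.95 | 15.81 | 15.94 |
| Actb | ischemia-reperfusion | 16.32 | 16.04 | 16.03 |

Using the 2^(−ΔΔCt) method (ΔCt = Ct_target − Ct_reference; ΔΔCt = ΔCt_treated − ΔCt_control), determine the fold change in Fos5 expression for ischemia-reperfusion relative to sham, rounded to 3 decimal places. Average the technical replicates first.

0.233

Mean Ct: Fos5 sham 19.980; Fos5 ischemia-reperfusion 22.310; Actb sham 15.900; Actb ischemia-reperfusion 16.130
ΔCt(sham) = 19.980 − 15.900 = 4.080
ΔCt(ischemia-reperfusion) = 22.310 − 16.130 = 6.180
ΔΔCt = 6.180 − 4.080 = 2.100
Fold change = 2^(−2.100) = 0.2333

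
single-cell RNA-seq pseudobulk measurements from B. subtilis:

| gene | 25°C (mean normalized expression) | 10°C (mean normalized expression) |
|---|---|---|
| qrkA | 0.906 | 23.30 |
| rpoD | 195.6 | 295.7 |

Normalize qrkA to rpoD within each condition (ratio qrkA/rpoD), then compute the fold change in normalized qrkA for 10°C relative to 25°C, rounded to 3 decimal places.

17.012

qrkA/rpoD (25°C) = 0.906 / 195.6 = 0.0046319
qrkA/rpoD (10°C) = 23.30 / 295.7 = 0.078796
Fold change = 0.078796 / 0.0046319 = 17.0116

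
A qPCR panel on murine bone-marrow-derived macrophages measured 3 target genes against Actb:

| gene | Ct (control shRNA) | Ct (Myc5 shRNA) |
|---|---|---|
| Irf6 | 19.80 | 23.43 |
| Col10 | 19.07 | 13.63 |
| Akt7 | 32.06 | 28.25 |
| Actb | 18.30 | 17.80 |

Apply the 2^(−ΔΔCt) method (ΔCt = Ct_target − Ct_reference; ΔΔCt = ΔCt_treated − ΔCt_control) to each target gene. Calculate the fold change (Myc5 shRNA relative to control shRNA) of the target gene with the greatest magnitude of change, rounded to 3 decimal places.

30.696

Irf6: ΔΔCt = (23.43−17.80) − (19.80−18.30) = 5.63 − 1.50 = 4.13; fold change = 2^-4.13 = 0.057
Col10: ΔΔCt = (13.63−17.80) − (19.07−18.30) = -4.17 − 0.77 = -4.94; fold change = 2^4.94 = 30.696
Akt7: ΔΔCt = (28.25−17.80) − (32.06−18.30) = 10.45 − 13.76 = -3.31; fold change = 2^3.31 = 9.918
Col10 has the largest |ΔΔCt| = 4.94.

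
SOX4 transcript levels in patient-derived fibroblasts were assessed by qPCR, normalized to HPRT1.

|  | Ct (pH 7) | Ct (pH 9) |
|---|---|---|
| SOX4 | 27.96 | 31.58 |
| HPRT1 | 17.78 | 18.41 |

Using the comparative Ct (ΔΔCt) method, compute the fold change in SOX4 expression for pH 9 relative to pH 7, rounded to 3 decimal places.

ΔCt(pH 7) = 27.960 − 17.780 = 10.180
ΔCt(pH 9) = 31.580 − 18.410 = 13.170
ΔΔCt = 13.170 − 10.180 = 2.990
Fold change = 2^(−2.990) = 0.1259

0.126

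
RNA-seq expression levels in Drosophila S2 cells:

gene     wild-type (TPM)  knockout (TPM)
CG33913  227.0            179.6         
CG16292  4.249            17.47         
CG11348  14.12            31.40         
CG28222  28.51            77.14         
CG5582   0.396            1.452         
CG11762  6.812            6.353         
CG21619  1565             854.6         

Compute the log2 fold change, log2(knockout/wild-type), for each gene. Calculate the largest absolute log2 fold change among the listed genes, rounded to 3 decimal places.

2.040

log2(179.6/227.0) = -0.338  (CG33913)
log2(17.47/4.249) = 2.040  (CG16292)
log2(31.40/14.12) = 1.153  (CG11348)
log2(77.14/28.51) = 1.436  (CG28222)
log2(1.452/0.396) = 1.874  (CG5582)
log2(6.353/6.812) = -0.101  (CG11762)
log2(854.6/1565) = -0.873  (CG21619)
The largest magnitude belongs to CG16292.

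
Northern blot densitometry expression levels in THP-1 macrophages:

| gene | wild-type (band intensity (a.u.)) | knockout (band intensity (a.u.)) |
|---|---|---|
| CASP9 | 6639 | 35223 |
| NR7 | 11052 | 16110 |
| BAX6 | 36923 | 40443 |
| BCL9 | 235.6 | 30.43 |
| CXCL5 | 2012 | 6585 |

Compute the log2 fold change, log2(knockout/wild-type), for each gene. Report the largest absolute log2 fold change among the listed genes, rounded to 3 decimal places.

2.953

log2(35223/6639) = 2.407  (CASP9)
log2(16110/11052) = 0.544  (NR7)
log2(40443/36923) = 0.131  (BAX6)
log2(30.43/235.6) = -2.953  (BCL9)
log2(6585/2012) = 1.711  (CXCL5)
The largest magnitude belongs to BCL9.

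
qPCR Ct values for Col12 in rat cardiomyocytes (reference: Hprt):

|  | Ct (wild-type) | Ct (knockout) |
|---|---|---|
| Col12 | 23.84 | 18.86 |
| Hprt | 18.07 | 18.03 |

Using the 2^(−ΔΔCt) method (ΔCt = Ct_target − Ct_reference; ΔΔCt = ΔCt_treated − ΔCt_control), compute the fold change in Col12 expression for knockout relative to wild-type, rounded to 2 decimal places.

ΔCt(wild-type) = 23.840 − 18.070 = 5.770
ΔCt(knockout) = 18.860 − 18.030 = 0.830
ΔΔCt = 0.830 − 5.770 = -4.940
Fold change = 2^(−(-4.940)) = 2^4.940 = 30.696

30.70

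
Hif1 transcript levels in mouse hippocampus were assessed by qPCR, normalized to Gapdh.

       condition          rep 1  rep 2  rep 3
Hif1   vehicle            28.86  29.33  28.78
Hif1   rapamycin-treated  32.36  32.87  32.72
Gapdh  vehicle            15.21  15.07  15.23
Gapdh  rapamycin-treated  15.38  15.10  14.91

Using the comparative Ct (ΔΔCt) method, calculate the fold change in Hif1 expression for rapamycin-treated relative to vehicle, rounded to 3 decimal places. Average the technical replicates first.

0.077

Mean Ct: Hif1 vehicle 28.990; Hif1 rapamycin-treated 32.650; Gapdh vehicle 15.170; Gapdh rapamycin-treated 15.130
ΔCt(vehicle) = 28.990 − 15.170 = 13.820
ΔCt(rapamycin-treated) = 32.650 − 15.130 = 17.520
ΔΔCt = 17.520 − 13.820 = 3.700
Fold change = 2^(−3.700) = 0.0769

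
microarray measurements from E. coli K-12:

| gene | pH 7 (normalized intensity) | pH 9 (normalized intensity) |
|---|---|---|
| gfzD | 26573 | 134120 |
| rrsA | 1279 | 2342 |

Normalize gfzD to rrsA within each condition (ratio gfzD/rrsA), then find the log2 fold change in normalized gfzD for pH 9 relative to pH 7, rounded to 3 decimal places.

gfzD/rrsA (pH 7) = 26573 / 1279 = 20.776
gfzD/rrsA (pH 9) = 134120 / 2342 = 57.267
Fold change = 57.267 / 20.776 = 2.7564
log2(2.7564) = 1.4628

1.463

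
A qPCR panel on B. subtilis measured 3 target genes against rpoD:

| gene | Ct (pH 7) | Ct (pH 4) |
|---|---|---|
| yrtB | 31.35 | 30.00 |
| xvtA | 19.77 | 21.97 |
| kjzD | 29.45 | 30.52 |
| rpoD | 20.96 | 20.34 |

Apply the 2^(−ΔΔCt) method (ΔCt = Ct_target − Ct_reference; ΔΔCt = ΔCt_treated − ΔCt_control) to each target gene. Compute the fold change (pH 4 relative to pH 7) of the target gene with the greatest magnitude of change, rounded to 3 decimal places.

0.142

yrtB: ΔΔCt = (30.00−20.34) − (31.35−20.96) = 9.66 − 10.39 = -0.73; fold change = 2^0.73 = 1.659
xvtA: ΔΔCt = (21.97−20.34) − (19.77−20.96) = 1.63 − (-1.19) = 2.82; fold change = 2^-2.82 = 0.142
kjzD: ΔΔCt = (30.52−20.34) − (29.45−20.96) = 10.18 − 8.49 = 1.69; fold change = 2^-1.69 = 0.310
xvtA has the largest |ΔΔCt| = 2.82.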